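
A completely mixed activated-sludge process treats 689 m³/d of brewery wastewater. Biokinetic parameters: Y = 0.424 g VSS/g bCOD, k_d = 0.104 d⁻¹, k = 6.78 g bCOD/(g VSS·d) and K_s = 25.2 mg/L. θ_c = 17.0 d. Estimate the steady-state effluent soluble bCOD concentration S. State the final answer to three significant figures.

S ≈ 1.51 mg/L

Effluent substrate depends only on kinetics and SRT: S = K_s(1 + k_d θ_c) / [θ_c(Yk − k_d) − 1] = 25.2 × (1 + 0.104 × 17.0) / [17.0 × (0.424 × 6.78 − 0.104) − 1] = 69.75 / 46.10 = 1.513 mg/L.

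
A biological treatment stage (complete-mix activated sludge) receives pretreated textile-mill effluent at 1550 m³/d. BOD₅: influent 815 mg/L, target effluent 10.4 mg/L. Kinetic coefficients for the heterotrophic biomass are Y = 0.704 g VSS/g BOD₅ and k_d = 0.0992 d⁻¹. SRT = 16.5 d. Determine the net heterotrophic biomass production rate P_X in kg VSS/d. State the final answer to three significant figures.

Observed yield with endogenous decay: Y_obs = Y / (1 + k_d·θ_c) = 0.704 / (1 + 0.0992 × 16.5) = 0.704 / 2.637 = 0.2670 g VSS/g BOD₅.
ΔS = 815 − 10.4 = 804.6 mg/L, so the substrate removal rate is 1550 × 804.6/1000 = 1247 kg BOD₅/d.
Net biomass production P_X = Y_obs × Q·(S₀ − S) = 0.2670 × 1247 = 333.0 kg VSS/d.

P_X ≈ 333 kg VSS/d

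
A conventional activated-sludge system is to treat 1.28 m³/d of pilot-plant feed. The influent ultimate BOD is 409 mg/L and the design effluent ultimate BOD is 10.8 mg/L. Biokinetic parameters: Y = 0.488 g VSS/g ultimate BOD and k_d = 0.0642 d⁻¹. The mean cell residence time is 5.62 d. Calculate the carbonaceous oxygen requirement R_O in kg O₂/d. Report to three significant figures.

R_O ≈ 0.250 kg O₂/d

Y_obs = Y / (1 + k_d θ_c) = 0.488 / (1 + 0.0642 × 5.62) = 0.488 / 1.361 = 0.3586.
Q·(S₀ − S) = 1.28 × (409 − 10.8) × 10⁻³ = 0.5097 kg/d removed.
Biomass synthesised: P_X = Y_obs × 0.5097 = 0.1828 kg VSS/d.
R_O = Q·ΔS − 1.42 P_X = 0.5097 − 0.2596 = 0.2501 kg O₂/d.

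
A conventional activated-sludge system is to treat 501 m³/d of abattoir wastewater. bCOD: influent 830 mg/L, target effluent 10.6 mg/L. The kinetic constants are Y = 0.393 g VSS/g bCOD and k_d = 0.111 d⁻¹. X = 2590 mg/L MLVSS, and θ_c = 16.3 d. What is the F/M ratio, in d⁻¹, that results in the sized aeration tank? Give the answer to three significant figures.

F/M ≈ 0.444 d⁻¹

Rearranging the biomass balance for a CMAS with decay, V = Y·Q·ΔS·θ_c / [X·(1+k_d θ_c)] = 0.393 × 501 × (830 − 10.6) × 16.3 / [2590 × (1 + 0.111 × 16.3)] = 2.63×10^6 / 7276 = 361.4 m³.
Food-to-microorganism ratio F/M = Q S₀ / (V X) = 501 × 830 / (361.4 × 2590) = 0.4442 d⁻¹.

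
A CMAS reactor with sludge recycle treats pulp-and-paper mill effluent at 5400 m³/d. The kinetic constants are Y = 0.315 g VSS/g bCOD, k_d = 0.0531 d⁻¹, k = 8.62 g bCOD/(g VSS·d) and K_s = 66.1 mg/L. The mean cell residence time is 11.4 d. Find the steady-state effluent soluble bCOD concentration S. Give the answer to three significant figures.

S ≈ 3.62 mg/L

Effluent substrate depends only on kinetics and SRT: S = K_s(1 + k_d θ_c) / [θ_c(Yk − k_d) − 1] = 66.1 × (1 + 0.0531 × 11.4) / [11.4 × (0.315 × 8.62 − 0.0531) − 1] = 106.1 / 29.35 = 3.616 mg/L.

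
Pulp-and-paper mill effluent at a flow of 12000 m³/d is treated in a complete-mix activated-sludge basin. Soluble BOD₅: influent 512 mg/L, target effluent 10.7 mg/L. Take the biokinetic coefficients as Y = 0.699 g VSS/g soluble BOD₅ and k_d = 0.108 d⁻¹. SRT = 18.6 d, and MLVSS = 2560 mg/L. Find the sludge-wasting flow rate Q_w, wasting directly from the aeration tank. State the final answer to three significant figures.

Rearranging the biomass balance for a CMAS with decay, V = Y·Q·ΔS·θ_c / [X·(1+k_d θ_c)] = 0.699 × 12000 × (512 − 10.7) × 18.6 / [2560 × (1 + 0.108 × 18.6)] = 7.82×10^7 / 7703 = 10154 m³.
With mixed-liquor wasting, θ_c = V/Q_w, so Q_w = V/θ_c = 10154/18.6 = 545.9 m³/d.

Q_w ≈ 546 m³/d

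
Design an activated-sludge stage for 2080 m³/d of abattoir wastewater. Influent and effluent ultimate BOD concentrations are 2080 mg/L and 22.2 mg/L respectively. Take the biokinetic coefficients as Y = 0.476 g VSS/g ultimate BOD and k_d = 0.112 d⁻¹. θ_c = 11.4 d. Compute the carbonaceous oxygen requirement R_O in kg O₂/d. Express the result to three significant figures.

R_O ≈ 3010 kg O₂/d

Correct the yield for decay: Y_obs = Y/(1 + k_d θ_c) = 0.476 / (1 + 0.112 × 11.4) = 0.476 / 2.277 = 0.2091.
Q·(S₀ − S) = 2080 × (2080 − 22.2) × 10⁻³ = 4280 kg/d removed.
Biomass synthesised: P_X = Y_obs × 4280 = 894.8 kg VSS/d.
R_O = Q·ΔS − 1.42 P_X = 4280 − 1271 = 3010 kg O₂/d.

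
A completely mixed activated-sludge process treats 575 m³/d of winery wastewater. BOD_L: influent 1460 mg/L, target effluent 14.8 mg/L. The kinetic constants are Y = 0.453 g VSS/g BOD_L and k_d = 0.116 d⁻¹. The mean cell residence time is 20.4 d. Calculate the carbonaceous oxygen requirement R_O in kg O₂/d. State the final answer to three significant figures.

Correct the yield for decay: Y_obs = Y/(1 + k_d θ_c) = 0.453 / (1 + 0.116 × 20.4) = 0.453 / 3.366 = 0.1346.
ΔS = 1460 − 14.8 = 1445 mg/L, so the substrate removal rate is 575 × 1445/1000 = 831.0 kg BOD_L/d.
P_X = Y_obs·Q·(S₀ − S) = 0.1346 × 831.0 = 111.8 kg VSS/d.
R_O = Q·(S₀ − S) − 1.42·P_X = 831.0 − 1.42 × 111.8 = 672.2 kg O₂/d.

R_O ≈ 672 kg O₂/d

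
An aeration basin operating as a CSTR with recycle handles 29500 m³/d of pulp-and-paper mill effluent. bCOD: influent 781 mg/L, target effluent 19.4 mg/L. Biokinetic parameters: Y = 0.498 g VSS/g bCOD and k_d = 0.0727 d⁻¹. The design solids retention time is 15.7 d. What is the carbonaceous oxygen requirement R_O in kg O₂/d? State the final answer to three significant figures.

The observed yield is Y_obs = Y/(1 + k_d·θ_c) = 0.498 / (1 + 0.0727 × 15.7) = 0.498 / 2.141 = 0.2326 g VSS per g bCOD removed.
Substrate removed = Q·(S₀ − S) = 29500 m³/d × (781 − 19.4) g/m³ = 2.25×10^7 g/d = 22467 kg/d.
Net sludge production P_X = 0.2326 × 22467 = 5225 kg VSS/d.
R_O = Q·(S₀ − S) − 1.42·P_X = 22467 − 1.42 × 5225 = 15048 kg O₂/d.

R_O ≈ 15000 kg O₂/d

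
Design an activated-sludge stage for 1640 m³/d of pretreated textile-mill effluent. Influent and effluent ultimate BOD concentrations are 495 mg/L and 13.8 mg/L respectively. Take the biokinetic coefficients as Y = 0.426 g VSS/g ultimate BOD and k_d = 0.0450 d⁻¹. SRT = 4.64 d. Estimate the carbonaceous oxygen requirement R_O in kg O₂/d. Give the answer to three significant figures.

R_O ≈ 394 kg O₂/d

Observed yield with endogenous decay: Y_obs = Y / (1 + k_d·θ_c) = 0.426 / (1 + 0.0450 × 4.64) = 0.426 / 1.209 = 0.3524 g VSS/g ultimate BOD.
ΔS = 495 − 13.8 = 481.2 mg/L, so the substrate removal rate is 1640 × 481.2/1000 = 789.2 kg ultimate BOD/d.
P_X = Y_obs·Q·(S₀ − S) = 0.3524 × 789.2 = 278.1 kg VSS/d.
Carbonaceous O₂ demand = substrate oxidised − cell-mass equivalent = 789.2 − 1.42 × 278.1 = 394.2 kg O₂/d.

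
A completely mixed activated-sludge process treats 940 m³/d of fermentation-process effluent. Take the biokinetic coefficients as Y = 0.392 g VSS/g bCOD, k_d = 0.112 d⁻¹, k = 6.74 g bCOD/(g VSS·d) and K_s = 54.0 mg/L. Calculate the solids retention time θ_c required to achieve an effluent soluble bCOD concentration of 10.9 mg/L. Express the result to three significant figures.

θ_c ≈ 3.01 d

From 1/θ_c = Y·k·S/(K_s + S) − k_d: Y·k·S/(K_s+S) = 0.392 × 6.74 × 10.9 / (54.0 + 10.9) = 0.4437 d⁻¹.
1/θ_c = 0.4437 − 0.112 = 0.3317 d⁻¹, so θ_c = 3.014 d.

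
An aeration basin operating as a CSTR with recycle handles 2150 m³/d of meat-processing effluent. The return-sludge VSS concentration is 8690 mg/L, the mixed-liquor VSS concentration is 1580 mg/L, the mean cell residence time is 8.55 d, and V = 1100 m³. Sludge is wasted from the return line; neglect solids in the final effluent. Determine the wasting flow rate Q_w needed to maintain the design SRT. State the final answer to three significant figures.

Q_w ≈ 23.4 m³/d

θ_c = V·X/(Q_w·X_r) when wasting from the recycle, so Q_w = V·X/(θ_c·X_r) = 1100 × 1580 / (8.55 × 8690) = 23.39 m³/d.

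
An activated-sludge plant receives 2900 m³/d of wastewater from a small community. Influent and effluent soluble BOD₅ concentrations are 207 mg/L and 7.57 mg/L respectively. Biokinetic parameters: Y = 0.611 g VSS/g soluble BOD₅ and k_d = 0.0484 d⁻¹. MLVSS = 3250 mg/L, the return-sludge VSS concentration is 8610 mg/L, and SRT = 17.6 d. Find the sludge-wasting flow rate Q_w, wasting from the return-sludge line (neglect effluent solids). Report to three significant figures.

Q_w ≈ 22.2 m³/d

Rearranging the biomass balance for a CMAS with decay, V = Y·Q·ΔS·θ_c / [X·(1+k_d θ_c)] = 0.611 × 2900 × (207 − 7.57) × 17.6 / [3250 × (1 + 0.0484 × 17.6)] = 6.22×10^6 / 6018 = 1033 m³.
Wasting from the return line (neglecting effluent solids): Q_w = V·X / (θ_c·X_r) = 1033 × 3250 / (17.6 × 8610) = 22.16 m³/d.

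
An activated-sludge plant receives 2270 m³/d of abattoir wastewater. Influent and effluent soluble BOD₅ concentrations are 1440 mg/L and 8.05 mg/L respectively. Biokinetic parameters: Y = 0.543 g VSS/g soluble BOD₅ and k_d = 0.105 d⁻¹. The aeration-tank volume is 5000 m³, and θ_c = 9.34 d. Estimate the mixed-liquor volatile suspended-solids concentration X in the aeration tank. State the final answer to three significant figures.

From V·X·(1 + k_d·θ_c) = Y·Q·(S₀ − S)·θ_c: X = 0.543 × 2270 × (1440 − 8.05) × 9.34 / [5000 × (1 + 0.105 × 9.34)] = 1665 mg/L.

X ≈ 1660 mg/L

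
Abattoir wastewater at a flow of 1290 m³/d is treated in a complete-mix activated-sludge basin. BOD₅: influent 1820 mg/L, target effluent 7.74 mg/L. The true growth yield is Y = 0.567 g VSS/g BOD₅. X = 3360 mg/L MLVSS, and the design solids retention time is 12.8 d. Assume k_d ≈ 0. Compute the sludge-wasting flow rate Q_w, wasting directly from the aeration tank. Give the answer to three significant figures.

Q_w ≈ 395 m³/d

Biomass mass balance (decay neglected): V·X = Y·Q·(S₀ − S)·θ_c, so V = 0.567 × 1290 × (1820 − 7.74) × 12.8 / 3360 = 5050 m³.
For wasting at MLVSS concentration, Q_w = V/θ_c = 5050/12.8 = 394.5 m³/d.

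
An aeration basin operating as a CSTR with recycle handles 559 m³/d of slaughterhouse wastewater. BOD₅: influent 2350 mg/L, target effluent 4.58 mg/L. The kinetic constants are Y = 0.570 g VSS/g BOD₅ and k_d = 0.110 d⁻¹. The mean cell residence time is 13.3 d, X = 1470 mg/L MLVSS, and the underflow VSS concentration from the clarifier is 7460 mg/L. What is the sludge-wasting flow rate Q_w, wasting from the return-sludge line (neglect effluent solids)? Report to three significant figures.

Q_w ≈ 40.7 m³/d

From the SRT design equation V = Y Q (S₀−S) θ_c / [X (1 + k_d θ_c)] = 0.570 × 559 × (2350 − 4.58) × 13.3 / [1470 × (1 + 0.110 × 13.3)] = 9.94×10^6 / 3621 = 2745 m³.
Q_w = (V·X)/(θ_c X_r) = 2745 × 1470 / (13.3 × 7460) = 40.67 m³/d.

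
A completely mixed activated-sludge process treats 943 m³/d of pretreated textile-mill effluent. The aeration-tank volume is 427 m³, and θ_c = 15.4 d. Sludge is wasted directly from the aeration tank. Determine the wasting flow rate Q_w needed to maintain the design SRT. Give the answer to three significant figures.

Q_w ≈ 27.7 m³/d

With mixed-liquor wasting, θ_c = V/Q_w, so Q_w = V/θ_c = 427.0/15.4 = 27.73 m³/d.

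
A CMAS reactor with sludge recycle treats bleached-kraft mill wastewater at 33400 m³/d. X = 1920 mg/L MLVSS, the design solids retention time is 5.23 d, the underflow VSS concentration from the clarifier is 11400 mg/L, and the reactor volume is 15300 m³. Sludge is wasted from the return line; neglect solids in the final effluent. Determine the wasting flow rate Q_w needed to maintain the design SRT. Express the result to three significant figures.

Q_w ≈ 493 m³/d

θ_c = V·X/(Q_w·X_r) when wasting from the recycle, so Q_w = V·X/(θ_c·X_r) = 15300 × 1920 / (5.23 × 11400) = 492.7 m³/d.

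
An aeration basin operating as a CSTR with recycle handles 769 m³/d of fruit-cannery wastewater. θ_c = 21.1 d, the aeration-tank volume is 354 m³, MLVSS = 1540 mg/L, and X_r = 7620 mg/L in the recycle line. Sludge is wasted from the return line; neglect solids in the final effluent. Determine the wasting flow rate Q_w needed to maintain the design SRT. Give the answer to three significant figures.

Q_w = (V·X)/(θ_c X_r) = 354.0 × 1540 / (21.1 × 7620) = 3.391 m³/d.

Q_w ≈ 3.39 m³/d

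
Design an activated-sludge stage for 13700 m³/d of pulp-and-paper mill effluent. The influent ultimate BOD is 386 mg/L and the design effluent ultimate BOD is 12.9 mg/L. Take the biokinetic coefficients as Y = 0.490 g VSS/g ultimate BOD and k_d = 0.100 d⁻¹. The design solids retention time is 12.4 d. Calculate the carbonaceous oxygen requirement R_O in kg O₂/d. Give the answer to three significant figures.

R_O ≈ 3520 kg O₂/d

The observed yield is Y_obs = Y/(1 + k_d·θ_c) = 0.490 / (1 + 0.100 × 12.4) = 0.490 / 2.240 = 0.2187 g VSS per g ultimate BOD removed.
Mass of ultimate BOD removed per day: Q(S₀ − S) = 13700 × 373.1 g/m³ = 5111 kg/d.
P_X = Y_obs·Q·(S₀ − S) = 0.2187 × 5111 = 1118 kg VSS/d.
R_O = Q·ΔS − 1.42 P_X = 5111 − 1588 = 3524 kg O₂/d.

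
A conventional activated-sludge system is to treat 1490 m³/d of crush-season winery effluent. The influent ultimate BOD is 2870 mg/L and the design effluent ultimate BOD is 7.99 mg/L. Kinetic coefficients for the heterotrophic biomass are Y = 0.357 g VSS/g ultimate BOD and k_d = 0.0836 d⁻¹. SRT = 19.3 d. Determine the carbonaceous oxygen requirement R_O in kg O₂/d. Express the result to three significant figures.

Correct the yield for decay: Y_obs = Y/(1 + k_d θ_c) = 0.357 / (1 + 0.0836 × 19.3) = 0.357 / 2.613 = 0.1366.
ΔS = 2870 − 7.99 = 2862 mg/L, so the substrate removal rate is 1490 × 2862/1000 = 4264 kg ultimate BOD/d.
P_X = Y_obs·Q·(S₀ − S) = 0.1366 × 4264 = 582.5 kg VSS/d.
R_O = Q·(S₀ − S) − 1.42·P_X = 4264 − 1.42 × 582.5 = 3437 kg O₂/d.

R_O ≈ 3440 kg O₂/d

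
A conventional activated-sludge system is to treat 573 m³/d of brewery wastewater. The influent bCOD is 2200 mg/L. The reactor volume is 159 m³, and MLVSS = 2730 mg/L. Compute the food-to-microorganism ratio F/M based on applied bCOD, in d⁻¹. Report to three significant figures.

F/M ≈ 2.90 d⁻¹

F/M = Q·S₀ / (V·X) = 573 × 2200 / (159.0 × 2730) = 2.904 g bCOD·(g VSS·d)⁻¹.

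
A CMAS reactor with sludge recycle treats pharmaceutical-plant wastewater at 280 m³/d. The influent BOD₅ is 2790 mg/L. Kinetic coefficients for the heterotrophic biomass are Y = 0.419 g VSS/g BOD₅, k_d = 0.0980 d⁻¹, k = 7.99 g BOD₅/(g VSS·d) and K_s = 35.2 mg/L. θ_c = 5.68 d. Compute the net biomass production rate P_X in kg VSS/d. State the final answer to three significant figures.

From the Monod/SRT balance for a CMAS, S = K_s·(1+k_d θ_c)/[θ_c·(Y k − k_d) − 1] = 35.2 × (1 + 0.0980 × 5.68) / [5.68 × (0.419 × 7.99 − 0.0980) − 1] = 54.79 / 17.46 = 3.138 mg/L.
The observed yield is Y_obs = Y/(1 + k_d·θ_c) = 0.419 / (1 + 0.0980 × 5.68) = 0.419 / 1.557 = 0.2692 g VSS per g BOD₅ removed.
Mass of BOD₅ removed per day: Q(S₀ − S) = 280 × 2787 g/m³ = 780.3 kg/d.
Net biomass production P_X = Y_obs × Q·(S₀ − S) = 0.2692 × 780.3 = 210.0 kg VSS/d.

P_X ≈ 210 kg VSS/d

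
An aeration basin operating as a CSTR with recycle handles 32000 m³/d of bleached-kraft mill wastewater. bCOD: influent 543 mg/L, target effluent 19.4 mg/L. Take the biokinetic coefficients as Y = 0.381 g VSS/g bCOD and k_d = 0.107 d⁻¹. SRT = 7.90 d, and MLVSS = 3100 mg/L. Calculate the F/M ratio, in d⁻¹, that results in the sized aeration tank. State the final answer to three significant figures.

F/M ≈ 0.636 d⁻¹

Steady-state biomass mass balance: V·X·(1 + k_d·θ_c) = Y·Q·(S₀ − S)·θ_c, so V = 0.381 × 32000 × (543 − 19.4) × 7.90 / [3100 × (1 + 0.107 × 7.90)] = 5.04×10^7 / 5720 = 8816 m³.
F/M = Q·S₀ / (V·X) = 32000 × 543 / (8816 × 3100) = 0.6358 g bCOD·(g VSS·d)⁻¹.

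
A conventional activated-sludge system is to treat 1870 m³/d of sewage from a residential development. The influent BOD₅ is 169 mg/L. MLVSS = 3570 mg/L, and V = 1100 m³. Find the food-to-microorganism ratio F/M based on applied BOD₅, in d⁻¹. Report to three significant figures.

Food-to-microorganism ratio F/M = Q S₀ / (V X) = 1870 × 169 / (1100 × 3570) = 0.08048 d⁻¹.

F/M ≈ 0.0805 d⁻¹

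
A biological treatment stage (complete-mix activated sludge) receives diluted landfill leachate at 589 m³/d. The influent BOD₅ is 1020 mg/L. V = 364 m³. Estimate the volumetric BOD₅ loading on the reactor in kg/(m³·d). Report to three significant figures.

Volumetric loading L_v = Q·S₀ / V = 589 × 1020 g/m³ / 364.0 m³ = 1650 g/(m³·d) = 1.650 kg BOD₅/(m³·d).

L_v ≈ 1.65 kg BOD₅/(m³·d)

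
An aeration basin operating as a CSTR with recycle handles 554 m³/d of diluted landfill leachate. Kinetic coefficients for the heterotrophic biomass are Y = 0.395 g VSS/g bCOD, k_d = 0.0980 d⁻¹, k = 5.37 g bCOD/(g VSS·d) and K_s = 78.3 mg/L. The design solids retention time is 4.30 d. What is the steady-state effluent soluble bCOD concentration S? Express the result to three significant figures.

S ≈ 14.5 mg/L

Effluent substrate depends only on kinetics and SRT: S = K_s(1 + k_d θ_c) / [θ_c(Yk − k_d) − 1] = 78.3 × (1 + 0.0980 × 4.30) / [4.30 × (0.395 × 5.37 − 0.0980) − 1] = 111.3 / 7.700 = 14.45 mg/L.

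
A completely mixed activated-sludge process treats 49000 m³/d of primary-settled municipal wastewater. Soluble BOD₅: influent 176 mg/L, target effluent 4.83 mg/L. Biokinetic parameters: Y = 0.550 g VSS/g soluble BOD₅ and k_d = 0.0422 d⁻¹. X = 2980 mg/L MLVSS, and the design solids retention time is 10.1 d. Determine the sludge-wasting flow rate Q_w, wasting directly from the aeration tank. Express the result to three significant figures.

Q_w ≈ 1090 m³/d

Rearranging the biomass balance for a CMAS with decay, V = Y·Q·ΔS·θ_c / [X·(1+k_d θ_c)] = 0.550 × 49000 × (176 − 4.83) × 10.1 / [2980 × (1 + 0.0422 × 10.1)] = 4.66×10^7 / 4250 = 10962 m³.
For wasting at MLVSS concentration, Q_w = V/θ_c = 10962/10.1 = 1085 m³/d.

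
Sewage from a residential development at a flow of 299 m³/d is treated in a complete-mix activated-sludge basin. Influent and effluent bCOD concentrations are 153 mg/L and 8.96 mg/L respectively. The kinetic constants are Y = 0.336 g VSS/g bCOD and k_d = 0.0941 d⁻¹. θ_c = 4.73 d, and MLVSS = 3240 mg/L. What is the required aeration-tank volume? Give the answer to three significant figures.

Steady-state biomass mass balance: V·X·(1 + k_d·θ_c) = Y·Q·(S₀ − S)·θ_c, so V = 0.336 × 299 × (153 − 8.96) × 4.73 / [3240 × (1 + 0.0941 × 4.73)] = 6.84×10^4 / 4682 = 14.62 m³.

V ≈ 14.6 m³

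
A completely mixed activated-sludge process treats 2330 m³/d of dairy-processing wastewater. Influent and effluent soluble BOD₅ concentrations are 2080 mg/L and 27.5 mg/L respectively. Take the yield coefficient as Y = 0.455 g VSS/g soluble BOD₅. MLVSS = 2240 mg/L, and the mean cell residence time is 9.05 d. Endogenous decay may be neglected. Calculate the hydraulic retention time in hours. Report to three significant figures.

τ ≈ 90.6 h

With k_d = 0 the design equation reduces to V = Y Q (S₀−S) θ_c / X = 0.455 × 2330 × (2080 − 27.5) × 9.05 / 2240 = 8791 m³.
τ = V/Q = 8791/2330 = 3.773 d, or 90.55 h.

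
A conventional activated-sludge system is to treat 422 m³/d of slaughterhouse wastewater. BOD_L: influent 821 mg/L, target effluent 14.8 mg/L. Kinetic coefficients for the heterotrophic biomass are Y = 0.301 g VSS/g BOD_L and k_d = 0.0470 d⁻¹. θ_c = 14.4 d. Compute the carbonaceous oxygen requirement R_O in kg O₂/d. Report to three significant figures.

R_O ≈ 253 kg O₂/d

Y_obs = Y / (1 + k_d θ_c) = 0.301 / (1 + 0.0470 × 14.4) = 0.301 / 1.677 = 0.1795.
Q·(S₀ − S) = 422 × (821 − 14.8) × 10⁻³ = 340.2 kg/d removed.
Net sludge production P_X = 0.1795 × 340.2 = 61.07 kg VSS/d.
Carbonaceous O₂ demand = substrate oxidised − cell-mass equivalent = 340.2 − 1.42 × 61.07 = 253.5 kg O₂/d.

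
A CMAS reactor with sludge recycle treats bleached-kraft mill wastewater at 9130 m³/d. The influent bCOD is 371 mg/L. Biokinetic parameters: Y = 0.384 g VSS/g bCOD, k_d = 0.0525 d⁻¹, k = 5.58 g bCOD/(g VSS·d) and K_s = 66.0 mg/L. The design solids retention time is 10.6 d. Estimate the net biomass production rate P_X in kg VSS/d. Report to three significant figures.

From the Monod/SRT balance for a CMAS, S = K_s·(1+k_d θ_c)/[θ_c·(Y k − k_d) − 1] = 66.0 × (1 + 0.0525 × 10.6) / [10.6 × (0.384 × 5.58 − 0.0525) − 1] = 102.7 / 21.16 = 4.856 mg/L.
The observed yield is Y_obs = Y/(1 + k_d·θ_c) = 0.384 / (1 + 0.0525 × 10.6) = 0.384 / 1.556 = 0.2467 g VSS per g bCOD removed.
Substrate removed = Q·(S₀ − S) = 9130 m³/d × (371 − 4.86) g/m³ = 3.34×10^6 g/d = 3343 kg/d.
P_X = Y_obs · Q(S₀ − S) = 0.2467 × 3343 = 824.7 kg VSS/d.

P_X ≈ 825 kg VSS/d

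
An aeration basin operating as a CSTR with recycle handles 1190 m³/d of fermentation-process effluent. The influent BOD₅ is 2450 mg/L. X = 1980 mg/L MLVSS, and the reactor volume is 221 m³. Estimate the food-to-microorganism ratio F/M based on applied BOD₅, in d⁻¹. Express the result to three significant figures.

Food-to-microorganism ratio F/M = Q S₀ / (V X) = 1190 × 2450 / (221.0 × 1980) = 6.663 d⁻¹.

F/M ≈ 6.66 d⁻¹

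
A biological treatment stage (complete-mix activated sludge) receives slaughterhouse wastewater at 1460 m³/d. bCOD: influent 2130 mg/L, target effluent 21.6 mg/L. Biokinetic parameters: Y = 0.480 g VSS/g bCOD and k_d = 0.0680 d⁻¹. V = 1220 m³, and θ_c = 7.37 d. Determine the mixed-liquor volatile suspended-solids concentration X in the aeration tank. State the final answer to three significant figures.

X = Y·Q·ΔS·θ_c / [V·(1 + k_d θ_c)] = 0.480 × 1460 × (2130 − 21.6) × 7.37 / [1220 × (1 + 0.0680 × 7.37)] = 5946 mg/L.

X ≈ 5950 mg/L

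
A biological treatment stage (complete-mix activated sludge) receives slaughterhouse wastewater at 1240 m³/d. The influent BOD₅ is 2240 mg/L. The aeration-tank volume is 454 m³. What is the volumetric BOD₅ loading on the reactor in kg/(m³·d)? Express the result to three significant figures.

L_v ≈ 6.12 kg BOD₅/(m³·d)

Volumetric loading L_v = Q·S₀ / V = 1240 × 2240 g/m³ / 454.0 m³ = 6118 g/(m³·d) = 6.118 kg BOD₅/(m³·d).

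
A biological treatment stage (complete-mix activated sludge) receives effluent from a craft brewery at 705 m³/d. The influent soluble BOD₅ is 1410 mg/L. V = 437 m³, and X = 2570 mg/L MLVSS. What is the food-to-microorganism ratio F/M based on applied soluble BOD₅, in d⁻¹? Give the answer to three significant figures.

F/M ≈ 0.885 d⁻¹

F/M = applied load / biomass = Q·S₀/(V·X) = 705 × 1410 / (437.0 × 2570) = 0.8851 d⁻¹.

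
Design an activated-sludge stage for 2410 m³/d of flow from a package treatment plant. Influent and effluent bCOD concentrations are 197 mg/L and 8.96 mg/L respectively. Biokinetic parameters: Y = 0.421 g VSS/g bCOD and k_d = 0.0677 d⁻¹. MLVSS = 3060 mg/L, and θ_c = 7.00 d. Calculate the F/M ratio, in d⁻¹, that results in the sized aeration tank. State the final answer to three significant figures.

From the SRT design equation V = Y Q (S₀−S) θ_c / [X (1 + k_d θ_c)] = 0.421 × 2410 × (197 − 8.96) × 7.00 / [3060 × (1 + 0.0677 × 7.00)] = 1.34×10^6 / 4510 = 296.1 m³.
F/M = Q·S₀ / (V·X) = 2410 × 197 / (296.1 × 3060) = 0.5240 g bCOD·(g VSS·d)⁻¹.

F/M ≈ 0.524 d⁻¹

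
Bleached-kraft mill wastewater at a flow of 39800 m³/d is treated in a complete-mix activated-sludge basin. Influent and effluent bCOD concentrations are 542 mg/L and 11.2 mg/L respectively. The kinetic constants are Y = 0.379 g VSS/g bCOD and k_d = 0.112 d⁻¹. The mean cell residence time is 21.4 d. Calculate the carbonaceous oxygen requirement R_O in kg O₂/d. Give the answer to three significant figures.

Correct the yield for decay: Y_obs = Y/(1 + k_d θ_c) = 0.379 / (1 + 0.112 × 21.4) = 0.379 / 3.397 = 0.1116.
Q·(S₀ − S) = 39800 × (542 − 11.2) × 10⁻³ = 21126 kg/d removed.
Biomass synthesised: P_X = Y_obs × 21126 = 2357 kg VSS/d.
R_O = Q·ΔS − 1.42 P_X = 21126 − 3347 = 17779 kg O₂/d.

R_O ≈ 17800 kg O₂/d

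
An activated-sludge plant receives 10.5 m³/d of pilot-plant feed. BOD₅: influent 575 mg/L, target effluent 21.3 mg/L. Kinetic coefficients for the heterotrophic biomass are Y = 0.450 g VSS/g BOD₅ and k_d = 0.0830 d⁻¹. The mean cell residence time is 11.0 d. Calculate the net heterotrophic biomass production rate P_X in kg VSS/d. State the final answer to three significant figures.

P_X ≈ 1.37 kg VSS/d

Observed yield with endogenous decay: Y_obs = Y / (1 + k_d·θ_c) = 0.450 / (1 + 0.0830 × 11.0) = 0.450 / 1.913 = 0.2352 g VSS/g BOD₅.
Substrate removed = Q·(S₀ − S) = 10.5 m³/d × (575 − 21.3) g/m³ = 5.81×10^3 g/d = 5.814 kg/d.
P_X = Y_obs · Q(S₀ − S) = 0.2352 × 5.814 = 1.368 kg VSS/d.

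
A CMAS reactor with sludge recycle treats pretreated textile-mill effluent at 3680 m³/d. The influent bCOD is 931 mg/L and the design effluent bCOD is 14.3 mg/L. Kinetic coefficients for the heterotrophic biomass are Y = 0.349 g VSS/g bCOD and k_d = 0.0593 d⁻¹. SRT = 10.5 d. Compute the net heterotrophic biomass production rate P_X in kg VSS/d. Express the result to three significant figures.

P_X ≈ 726 kg VSS/d

Y_obs = Y / (1 + k_d θ_c) = 0.349 / (1 + 0.0593 × 10.5) = 0.349 / 1.623 = 0.2151.
Q·(S₀ − S) = 3680 × (931 − 14.3) × 10⁻³ = 3373 kg/d removed.
Net biomass production P_X = Y_obs × Q·(S₀ − S) = 0.2151 × 3373 = 725.6 kg VSS/d.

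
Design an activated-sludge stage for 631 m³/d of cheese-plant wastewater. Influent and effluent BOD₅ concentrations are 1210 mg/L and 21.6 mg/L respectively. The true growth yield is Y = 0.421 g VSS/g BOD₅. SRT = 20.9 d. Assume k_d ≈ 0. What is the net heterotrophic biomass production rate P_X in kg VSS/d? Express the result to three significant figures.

No decay correction is needed, so Y_obs = Y = 0.421.
ΔS = 1210 − 21.6 = 1188 mg/L, so the substrate removal rate is 631 × 1188/1000 = 749.9 kg BOD₅/d.
Net biomass production P_X = Y_obs × Q·(S₀ − S) = 0.4210 × 749.9 = 315.7 kg VSS/d.

P_X ≈ 316 kg VSS/d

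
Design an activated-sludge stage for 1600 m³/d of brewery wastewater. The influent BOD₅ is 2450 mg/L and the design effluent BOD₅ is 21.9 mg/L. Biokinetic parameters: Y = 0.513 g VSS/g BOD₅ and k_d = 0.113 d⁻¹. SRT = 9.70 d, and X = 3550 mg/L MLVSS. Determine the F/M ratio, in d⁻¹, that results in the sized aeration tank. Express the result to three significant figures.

From the SRT design equation V = Y Q (S₀−S) θ_c / [X (1 + k_d θ_c)] = 0.513 × 1600 × (2450 − 21.9) × 9.70 / [3550 × (1 + 0.113 × 9.70)] = 1.93×10^7 / 7441 = 2598 m³.
F/M = applied load / biomass = Q·S₀/(V·X) = 1600 × 2450 / (2598 × 3550) = 0.4250 d⁻¹.

F/M ≈ 0.425 d⁻¹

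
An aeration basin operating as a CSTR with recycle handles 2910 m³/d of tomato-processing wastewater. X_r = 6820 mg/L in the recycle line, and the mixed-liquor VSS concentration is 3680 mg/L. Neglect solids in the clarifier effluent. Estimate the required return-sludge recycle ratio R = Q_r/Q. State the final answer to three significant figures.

R = Q_r/Q = X/(X_r − X) = 3680 / (6820 − 3680) = 1.172.

R ≈ 1.17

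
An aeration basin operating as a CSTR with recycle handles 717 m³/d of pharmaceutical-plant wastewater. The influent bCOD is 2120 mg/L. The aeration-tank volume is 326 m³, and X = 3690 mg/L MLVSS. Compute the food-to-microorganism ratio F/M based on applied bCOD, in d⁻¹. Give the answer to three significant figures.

Food-to-microorganism ratio F/M = Q S₀ / (V X) = 717 × 2120 / (326.0 × 3690) = 1.264 d⁻¹.

F/M ≈ 1.26 d⁻¹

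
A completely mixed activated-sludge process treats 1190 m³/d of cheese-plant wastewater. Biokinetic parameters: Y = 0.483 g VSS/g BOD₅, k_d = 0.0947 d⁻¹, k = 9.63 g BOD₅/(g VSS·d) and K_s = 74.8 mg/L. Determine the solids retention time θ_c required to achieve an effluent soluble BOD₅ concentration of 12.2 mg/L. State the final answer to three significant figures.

Specific growth rate at S = 12.2 mg/L: μ = YkS/(K_s+S) = 0.483·9.63·12.2/(74.8+12.2) = 0.6522 d⁻¹.
1/θ_c = 0.6522 − 0.0947 = 0.5575 d⁻¹, so θ_c = 1.794 d.

θ_c ≈ 1.79 d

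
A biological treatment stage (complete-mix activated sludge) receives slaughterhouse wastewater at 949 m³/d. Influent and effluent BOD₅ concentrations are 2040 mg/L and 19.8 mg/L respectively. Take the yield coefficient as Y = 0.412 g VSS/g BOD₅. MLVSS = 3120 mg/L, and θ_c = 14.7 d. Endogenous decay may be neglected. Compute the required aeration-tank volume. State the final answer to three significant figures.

V ≈ 3720 m³

With k_d = 0 the design equation reduces to V = Y Q (S₀−S) θ_c / X = 0.412 × 949 × (2040 − 19.8) × 14.7 / 3120 = 3722 m³.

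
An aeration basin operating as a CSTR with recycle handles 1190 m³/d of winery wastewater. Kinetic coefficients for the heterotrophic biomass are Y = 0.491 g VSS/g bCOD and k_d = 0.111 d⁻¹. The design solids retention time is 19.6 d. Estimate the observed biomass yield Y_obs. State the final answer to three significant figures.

Correct the yield for decay: Y_obs = Y/(1 + k_d θ_c) = 0.491 / (1 + 0.111 × 19.6) = 0.491 / 3.176 = 0.1546.

Y_obs ≈ 0.155 g VSS/g bCOD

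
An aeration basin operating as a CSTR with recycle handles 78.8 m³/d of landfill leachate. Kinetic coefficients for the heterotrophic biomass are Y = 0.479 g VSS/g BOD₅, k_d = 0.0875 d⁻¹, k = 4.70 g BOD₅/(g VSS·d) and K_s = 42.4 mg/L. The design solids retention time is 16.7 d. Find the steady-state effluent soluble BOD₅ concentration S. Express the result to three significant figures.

Effluent substrate depends only on kinetics and SRT: S = K_s(1 + k_d θ_c) / [θ_c(Yk − k_d) − 1] = 42.4 × (1 + 0.0875 × 16.7) / [16.7 × (0.479 × 4.70 − 0.0875) − 1] = 104.4 / 35.14 = 2.970 mg/L.

S ≈ 2.97 mg/L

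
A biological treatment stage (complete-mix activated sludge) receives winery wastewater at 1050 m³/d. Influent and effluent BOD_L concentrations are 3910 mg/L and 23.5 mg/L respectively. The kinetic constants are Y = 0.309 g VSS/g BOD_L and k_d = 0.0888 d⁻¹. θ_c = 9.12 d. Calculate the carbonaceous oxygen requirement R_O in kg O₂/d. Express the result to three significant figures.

R_O ≈ 3090 kg O₂/d

The observed yield is Y_obs = Y/(1 + k_d·θ_c) = 0.309 / (1 + 0.0888 × 9.12) = 0.309 / 1.810 = 0.1707 g VSS per g BOD_L removed.
ΔS = 3910 − 23.5 = 3886 mg/L, so the substrate removal rate is 1050 × 3886/1000 = 4081 kg BOD_L/d.
Biomass synthesised: P_X = Y_obs × 4081 = 696.7 kg VSS/d.
Carbonaceous O₂ demand = substrate oxidised − cell-mass equivalent = 4081 − 1.42 × 696.7 = 3091 kg O₂/d.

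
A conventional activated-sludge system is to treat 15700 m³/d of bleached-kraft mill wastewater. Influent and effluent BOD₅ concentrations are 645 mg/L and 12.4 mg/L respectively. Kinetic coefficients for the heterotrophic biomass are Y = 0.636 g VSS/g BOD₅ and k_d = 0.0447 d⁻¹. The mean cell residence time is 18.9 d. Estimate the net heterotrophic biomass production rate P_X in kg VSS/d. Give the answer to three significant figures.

P_X ≈ 3420 kg VSS/d

Observed yield with endogenous decay: Y_obs = Y / (1 + k_d·θ_c) = 0.636 / (1 + 0.0447 × 18.9) = 0.636 / 1.845 = 0.3447 g VSS/g BOD₅.
Mass of BOD₅ removed per day: Q(S₀ − S) = 15700 × 632.6 g/m³ = 9932 kg/d.
Net biomass production P_X = Y_obs × Q·(S₀ − S) = 0.3447 × 9932 = 3424 kg VSS/d.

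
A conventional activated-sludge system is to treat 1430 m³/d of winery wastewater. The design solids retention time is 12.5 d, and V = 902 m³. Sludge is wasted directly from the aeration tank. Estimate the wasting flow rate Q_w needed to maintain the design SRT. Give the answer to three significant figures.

Q_w ≈ 72.2 m³/d

Wasting from the aeration tank: Q_w = V / θ_c = 902.0 / 12.5 = 72.16 m³/d.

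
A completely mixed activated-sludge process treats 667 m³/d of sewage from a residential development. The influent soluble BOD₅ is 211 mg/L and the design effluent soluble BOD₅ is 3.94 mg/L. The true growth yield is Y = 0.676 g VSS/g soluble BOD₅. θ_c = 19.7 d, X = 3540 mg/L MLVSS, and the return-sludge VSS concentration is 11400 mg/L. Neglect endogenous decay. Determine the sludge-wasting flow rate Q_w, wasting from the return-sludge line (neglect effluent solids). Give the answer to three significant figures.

Q_w ≈ 8.19 m³/d

V·X = Y·Q·ΔS·θ_c gives V = 0.676 × 667 × (211 − 3.94) × 19.7 / 3540 = 519.6 m³.
Wasting from the return line (neglecting effluent solids): Q_w = V·X / (θ_c·X_r) = 519.6 × 3540 / (19.7 × 11400) = 8.190 m³/d.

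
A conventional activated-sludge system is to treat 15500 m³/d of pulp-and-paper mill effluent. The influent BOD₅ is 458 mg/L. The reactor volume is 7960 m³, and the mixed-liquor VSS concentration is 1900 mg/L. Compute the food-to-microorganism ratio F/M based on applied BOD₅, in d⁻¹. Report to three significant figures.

F/M ≈ 0.469 d⁻¹

F/M = applied load / biomass = Q·S₀/(V·X) = 15500 × 458 / (7960 × 1900) = 0.4694 d⁻¹.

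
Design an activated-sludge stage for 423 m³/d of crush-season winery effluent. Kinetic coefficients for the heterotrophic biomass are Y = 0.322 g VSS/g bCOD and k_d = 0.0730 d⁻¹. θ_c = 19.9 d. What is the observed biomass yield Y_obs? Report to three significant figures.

Correct the yield for decay: Y_obs = Y/(1 + k_d θ_c) = 0.322 / (1 + 0.0730 × 19.9) = 0.322 / 2.453 = 0.1313.

Y_obs ≈ 0.131 g VSS/g bCOD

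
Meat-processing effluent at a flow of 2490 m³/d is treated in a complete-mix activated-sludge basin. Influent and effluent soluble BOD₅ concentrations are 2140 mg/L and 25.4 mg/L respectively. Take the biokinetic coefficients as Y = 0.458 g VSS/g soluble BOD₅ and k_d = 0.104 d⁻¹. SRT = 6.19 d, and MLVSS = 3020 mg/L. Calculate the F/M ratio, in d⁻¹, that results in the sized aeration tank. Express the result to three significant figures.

Steady-state biomass mass balance: V·X·(1 + k_d·θ_c) = Y·Q·(S₀ − S)·θ_c, so V = 0.458 × 2490 × (2140 − 25.4) × 6.19 / [3020 × (1 + 0.104 × 6.19)] = 1.49×10^7 / 4964 = 3007 m³.
F/M = Q·S₀ / (V·X) = 2490 × 2140 / (3007 × 3020) = 0.5868 g soluble BOD₅·(g VSS·d)⁻¹.

F/M ≈ 0.587 d⁻¹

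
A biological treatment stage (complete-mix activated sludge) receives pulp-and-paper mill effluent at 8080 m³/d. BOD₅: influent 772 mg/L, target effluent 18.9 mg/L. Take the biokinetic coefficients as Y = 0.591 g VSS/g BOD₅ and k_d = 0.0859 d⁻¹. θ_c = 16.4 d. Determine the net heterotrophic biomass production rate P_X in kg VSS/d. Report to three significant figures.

Correct the yield for decay: Y_obs = Y/(1 + k_d θ_c) = 0.591 / (1 + 0.0859 × 16.4) = 0.591 / 2.409 = 0.2454.
Q·(S₀ − S) = 8080 × (772 − 18.9) × 10⁻³ = 6085 kg/d removed.
Net biomass production P_X = Y_obs × Q·(S₀ − S) = 0.2454 × 6085 = 1493 kg VSS/d.

P_X ≈ 1490 kg VSS/d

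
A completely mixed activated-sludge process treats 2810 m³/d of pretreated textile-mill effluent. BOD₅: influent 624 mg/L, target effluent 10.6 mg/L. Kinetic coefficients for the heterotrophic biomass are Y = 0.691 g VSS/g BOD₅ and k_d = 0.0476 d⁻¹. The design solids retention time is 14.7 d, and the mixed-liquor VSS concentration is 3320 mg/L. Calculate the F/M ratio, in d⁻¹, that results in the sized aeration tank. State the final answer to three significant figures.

Steady-state biomass mass balance: V·X·(1 + k_d·θ_c) = Y·Q·(S₀ − S)·θ_c, so V = 0.691 × 2810 × (624 − 10.6) × 14.7 / [3320 × (1 + 0.0476 × 14.7)] = 1.75×10^7 / 5643 = 3103 m³.
Food-to-microorganism ratio F/M = Q S₀ / (V X) = 2810 × 624 / (3103 × 3320) = 0.1702 d⁻¹.

F/M ≈ 0.170 d⁻¹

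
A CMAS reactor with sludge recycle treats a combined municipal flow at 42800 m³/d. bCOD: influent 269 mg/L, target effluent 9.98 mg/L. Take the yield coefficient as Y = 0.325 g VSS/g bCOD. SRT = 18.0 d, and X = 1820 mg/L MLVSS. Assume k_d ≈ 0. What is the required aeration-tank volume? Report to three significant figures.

Biomass mass balance (decay neglected): V·X = Y·Q·(S₀ − S)·θ_c, so V = 0.325 × 42800 × (269 − 9.98) × 18.0 / 1820 = 35634 m³.

V ≈ 35600 m³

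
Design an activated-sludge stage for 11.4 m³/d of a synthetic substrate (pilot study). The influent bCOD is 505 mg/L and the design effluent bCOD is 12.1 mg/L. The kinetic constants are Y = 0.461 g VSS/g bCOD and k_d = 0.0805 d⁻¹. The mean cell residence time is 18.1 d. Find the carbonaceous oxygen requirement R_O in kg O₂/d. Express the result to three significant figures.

R_O ≈ 4.12 kg O₂/d

Observed yield with endogenous decay: Y_obs = Y / (1 + k_d·θ_c) = 0.461 / (1 + 0.0805 × 18.1) = 0.461 / 2.457 = 0.1876 g VSS/g bCOD.
Substrate removed = Q·(S₀ − S) = 11.4 m³/d × (505 − 12.1) g/m³ = 5.62×10^3 g/d = 5.619 kg/d.
Net sludge production P_X = 0.1876 × 5.619 = 1.054 kg VSS/d.
R_O = Q·(S₀ − S) − 1.42·P_X = 5.619 − 1.42 × 1.054 = 4.122 kg O₂/d.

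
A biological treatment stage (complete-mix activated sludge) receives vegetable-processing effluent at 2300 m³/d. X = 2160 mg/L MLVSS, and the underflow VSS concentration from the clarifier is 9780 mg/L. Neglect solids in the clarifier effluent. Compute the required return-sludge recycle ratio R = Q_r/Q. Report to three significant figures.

R = Q_r/Q = X/(X_r − X) = 2160 / (9780 − 2160) = 0.2835.

R ≈ 0.283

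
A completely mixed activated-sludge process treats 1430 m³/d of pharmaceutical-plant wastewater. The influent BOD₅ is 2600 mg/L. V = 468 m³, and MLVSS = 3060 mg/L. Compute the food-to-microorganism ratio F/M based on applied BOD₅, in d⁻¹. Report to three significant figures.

F/M ≈ 2.60 d⁻¹

Food-to-microorganism ratio F/M = Q S₀ / (V X) = 1430 × 2600 / (468.0 × 3060) = 2.596 d⁻¹.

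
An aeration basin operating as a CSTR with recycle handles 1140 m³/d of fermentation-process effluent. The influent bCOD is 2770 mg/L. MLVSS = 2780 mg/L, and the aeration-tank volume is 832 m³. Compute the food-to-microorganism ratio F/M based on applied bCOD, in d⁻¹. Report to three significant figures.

F/M = applied load / biomass = Q·S₀/(V·X) = 1140 × 2770 / (832.0 × 2780) = 1.365 d⁻¹.

F/M ≈ 1.37 d⁻¹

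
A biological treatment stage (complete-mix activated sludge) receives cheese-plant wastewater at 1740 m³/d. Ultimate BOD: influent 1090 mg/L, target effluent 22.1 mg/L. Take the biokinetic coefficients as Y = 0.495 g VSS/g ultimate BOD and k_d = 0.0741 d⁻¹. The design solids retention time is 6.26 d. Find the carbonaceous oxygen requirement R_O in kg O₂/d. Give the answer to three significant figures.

Y_obs = Y / (1 + k_d θ_c) = 0.495 / (1 + 0.0741 × 6.26) = 0.495 / 1.464 = 0.3381.
ΔS = 1090 − 22.1 = 1068 mg/L, so the substrate removal rate is 1740 × 1068/1000 = 1858 kg ultimate BOD/d.
P_X = Y_obs·Q·(S₀ − S) = 0.3381 × 1858 = 628.3 kg VSS/d.
Carbonaceous O₂ demand = substrate oxidised − cell-mass equivalent = 1858 − 1.42 × 628.3 = 965.9 kg O₂/d.

R_O ≈ 966 kg O₂/d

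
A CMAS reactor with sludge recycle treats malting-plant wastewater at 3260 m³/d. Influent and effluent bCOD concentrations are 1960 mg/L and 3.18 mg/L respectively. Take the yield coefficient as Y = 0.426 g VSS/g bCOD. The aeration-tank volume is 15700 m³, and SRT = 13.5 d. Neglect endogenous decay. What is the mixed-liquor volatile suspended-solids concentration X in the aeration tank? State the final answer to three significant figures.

X ≈ 2340 mg/L

Without decay, X = Y Q (S₀−S) θ_c / V = 0.426 × 3260 × (1960 − 3.18) × 13.5 / 15700 = 2337 mg/L.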